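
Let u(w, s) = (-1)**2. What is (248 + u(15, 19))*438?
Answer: 109062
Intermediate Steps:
u(w, s) = 1
(248 + u(15, 19))*438 = (248 + 1)*438 = 249*438 = 109062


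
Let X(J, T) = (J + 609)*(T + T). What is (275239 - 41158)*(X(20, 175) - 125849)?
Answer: 22074072381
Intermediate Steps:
X(J, T) = 2*T*(609 + J) (X(J, T) = (609 + J)*(2*T) = 2*T*(609 + J))
(275239 - 41158)*(X(20, 175) - 125849) = (275239 - 41158)*(2*175*(609 + 20) - 125849) = 234081*(2*175*629 - 125849) = 234081*(220150 - 125849) = 234081*94301 = 22074072381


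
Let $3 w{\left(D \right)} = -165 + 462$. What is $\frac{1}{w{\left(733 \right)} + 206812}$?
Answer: $\frac{1}{206911} \approx 4.833 \cdot 10^{-6}$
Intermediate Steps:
$w{\left(D \right)} = 99$ ($w{\left(D \right)} = \frac{-165 + 462}{3} = \frac{1}{3} \cdot 297 = 99$)
$\frac{1}{w{\left(733 \right)} + 206812} = \frac{1}{99 + 206812} = \frac{1}{206911}$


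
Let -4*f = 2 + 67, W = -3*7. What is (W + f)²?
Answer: 23409/16 ≈ 1463.1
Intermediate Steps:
W = -21
f = -69/4 (f = -(2 + 67)/4 = -¼*69 = -69/4 ≈ -17.250)
(W + f)² = (-21 - 69/4)² = (-153/4)² = 23409/16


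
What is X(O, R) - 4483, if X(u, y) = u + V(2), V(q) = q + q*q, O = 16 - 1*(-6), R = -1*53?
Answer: -4455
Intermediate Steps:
R = -53
O = 22 (O = 16 + 6 = 22)
V(q) = q + q²
X(u, y) = 6 + u (X(u, y) = u + 2*(1 + 2) = u + 2*3 = u + 6 = 6 + u)
X(O, R) - 4483 = (6 + 22) - 4483 = 28 - 4483 = -4455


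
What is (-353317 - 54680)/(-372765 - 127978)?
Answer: 407997/500743 ≈ 0.81478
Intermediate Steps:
(-353317 - 54680)/(-372765 - 127978) = -407997/(-500743) = -407997*(-1/500743) = 407997/500743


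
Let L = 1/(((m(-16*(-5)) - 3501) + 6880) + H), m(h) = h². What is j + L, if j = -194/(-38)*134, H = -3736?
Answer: 78546933/114817 ≈ 684.11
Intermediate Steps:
L = 1/6043 (L = 1/((((-16*(-5))² - 3501) + 6880) - 3736) = 1/(((80² - 3501) + 6880) - 3736) = 1/(((6400 - 3501) + 6880) - 3736) = 1/((2899 + 6880) - 3736) = 1/(9779 - 3736) = 1/6043 ≈ 0.00016548)
j = 12998/19 (j = -194*(-1/38)*134 = (97/19)*134 = 12998/19 ≈ 684.11)
j + L = 12998/19 + 1/6043 = 78546933/114817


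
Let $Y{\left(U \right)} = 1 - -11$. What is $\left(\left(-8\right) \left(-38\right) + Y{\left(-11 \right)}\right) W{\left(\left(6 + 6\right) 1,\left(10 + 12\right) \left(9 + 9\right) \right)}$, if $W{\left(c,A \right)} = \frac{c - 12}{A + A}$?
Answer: $0$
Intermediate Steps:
$W{\left(c,A \right)} = \frac{-12 + c}{2 A}$
$Y{\left(U \right)} = 12$ ($Y{\left(U \right)} = 1 + 11 = 12$)
$\left(\left(-8\right) \left(-38\right) + Y{\left(-11 \right)}\right) W{\left(\left(6 + 6\right) 1,\left(10 + 12\right) \left(9 + 9\right) \right)} = \left(\left(-8\right) \left(-38\right) + 12\right) \frac{-12 + \left(6 + 6\right) 1}{2 \left(10 + 12\right) \left(9 + 9\right)} = \left(304 + 12\right) \frac{-12 + 12 \cdot 1}{2 \cdot 22 \cdot 18} = 316 \frac{-12 + 12}{2 \cdot 396} = 316 \cdot \frac{1}{2} \cdot \frac{1}{396} \cdot 0 = 316 \cdot 0 = 0$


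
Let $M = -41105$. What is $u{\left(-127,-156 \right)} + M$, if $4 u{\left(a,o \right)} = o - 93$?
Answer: $- \frac{164669}{4} \approx -41167.0$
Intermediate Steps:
$u{\left(a,o \right)} = - \frac{93}{4} + \frac{o}{4}$ ($u{\left(a,o \right)} = \frac{o - 93}{4} = \frac{-93 + o}{4} = - \frac{93}{4} + \frac{o}{4}$)
$u{\left(-127,-156 \right)} + M = \left(- \frac{93}{4} + \frac{1}{4} \left(-156\right)\right) - 41105 = \left(- \frac{93}{4} - 39\right) - 41105 = - \frac{249}{4} - 41105 = - \frac{164669}{4}$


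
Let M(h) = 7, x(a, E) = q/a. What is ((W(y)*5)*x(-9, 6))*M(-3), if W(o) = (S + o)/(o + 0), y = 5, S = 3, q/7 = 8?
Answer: -3136/9 ≈ -348.44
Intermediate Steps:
q = 56 (q = 7*8 = 56)
x(a, E) = 56/a
W(o) = (3 + o)/o (W(o) = (3 + o)/(o + 0) = (3 + o)/o)
((W(y)*5)*x(-9, 6))*M(-3) = ((((3 + 5)/5)*5)*(56/(-9)))*7 = ((((⅕)*8)*5)*(56*(-⅑)))*7 = (((8/5)*5)*(-56/9))*7 = (8*(-56/9))*7 = -448/9*7 = -3136/9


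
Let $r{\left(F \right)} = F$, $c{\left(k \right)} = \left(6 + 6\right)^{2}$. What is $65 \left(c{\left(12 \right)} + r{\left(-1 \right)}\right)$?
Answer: $9295$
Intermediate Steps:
$c{\left(k \right)} = 144$ ($c{\left(k \right)} = 12^{2} = 144$)
$65 \left(c{\left(12 \right)} + r{\left(-1 \right)}\right) = 65 \left(144 - 1\right) = 65 \cdot 143 = 9295$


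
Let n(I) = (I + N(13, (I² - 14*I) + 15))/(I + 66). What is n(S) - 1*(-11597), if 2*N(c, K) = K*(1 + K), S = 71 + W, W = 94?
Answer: 104481329/77 ≈ 1.3569e+6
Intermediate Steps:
S = 165 (S = 71 + 94 = 165)
N(c, K) = K*(1 + K)/2 (N(c, K) = (K*(1 + K))/2 = K*(1 + K)/2)
n(I) = (I + (15 + I² - 14*I)*(16 + I² - 14*I)/2)/(66 + I) (n(I) = (I + ((I² - 14*I) + 15)*(1 + ((I² - 14*I) + 15))/2)/(I + 66) = (I + (15 + I² - 14*I)*(1 + (15 + I² - 14*I))/2)/(66 + I) = (I + (15 + I² - 14*I)*(16 + I² - 14*I)/2)/(66 + I))
n(S) - 1*(-11597) = (240 + 165⁴ - 432*165 - 28*165³ + 227*165²)/(2*(66 + 165)) - 1*(-11597) = (½)*(240 + 741200625 - 71280 - 28*4492125 + 227*27225)/231 + 11597 = (½)*(1/231)*(240 + 741200625 - 71280 - 125779500 + 6180075) + 11597 = (½)*(1/231)*621530160 + 11597 = 103588360/77 + 11597 = 104481329/77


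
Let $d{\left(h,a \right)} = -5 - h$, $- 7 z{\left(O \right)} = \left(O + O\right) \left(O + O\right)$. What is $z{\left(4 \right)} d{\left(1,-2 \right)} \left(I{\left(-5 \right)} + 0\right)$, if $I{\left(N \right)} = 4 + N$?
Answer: $- \frac{384}{7} \approx -54.857$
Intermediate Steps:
$z{\left(O \right)} = - \frac{4 O^{2}}{7}$ ($z{\left(O \right)} = - \frac{\left(O + O\right) \left(O + O\right)}{7} = - \frac{2 O 2 O}{7} = - \frac{4 O^{2}}{7}$)
$z{\left(4 \right)} d{\left(1,-2 \right)} \left(I{\left(-5 \right)} + 0\right) = - \frac{4 \cdot 4^{2}}{7} \left(-5 - 1\right) \left(\left(4 - 5\right) + 0\right) = \left(- \frac{4}{7}\right) 16 \left(-5 - 1\right) \left(-1 + 0\right) = \left(- \frac{64}{7}\right) \left(-6\right) \left(-1\right) = \frac{384}{7} \left(-1\right) = - \frac{384}{7}$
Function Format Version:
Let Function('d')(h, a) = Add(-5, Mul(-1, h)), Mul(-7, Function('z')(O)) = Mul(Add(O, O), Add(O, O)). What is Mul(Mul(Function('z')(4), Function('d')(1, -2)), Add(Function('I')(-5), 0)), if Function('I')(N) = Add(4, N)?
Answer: Rational(-384, 7) ≈ -54.857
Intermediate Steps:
Function('z')(O) = Mul(Rational(-4, 7), Pow(O, 2)) (Function('z')(O) = Mul(Rational(-1, 7), Mul(Add(O, O), Add(O, O))) = Mul(Rational(-1, 7), Mul(Mul(2, O), Mul(2, O))) = Mul(Rational(-1, 7), Mul(4, Pow(O, 2))) = Mul(Rational(-4, 7), Pow(O, 2)))
Mul(Mul(Function('z')(4), Function('d')(1, -2)), Add(Function('I')(-5), 0)) = Mul(Mul(Mul(Rational(-4, 7), Pow(4, 2)), Add(-5, Mul(-1, 1))), Add(Add(4, -5), 0)) = Mul(Mul(Mul(Rational(-4, 7), 16), Add(-5, -1)), Add(-1, 0)) = Mul(Mul(Rational(-64, 7), -6), -1) = Mul(Rational(384, 7), -1) = Rational(-384, 7)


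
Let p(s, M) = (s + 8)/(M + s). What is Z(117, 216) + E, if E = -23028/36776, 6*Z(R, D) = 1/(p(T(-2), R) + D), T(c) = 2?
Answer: -443559451/709243548 ≈ -0.62540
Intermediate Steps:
p(s, M) = (8 + s)/(M + s)
Z(R, D) = 1/(6*(D + 10/(2 + R))) (Z(R, D) = 1/(6*((8 + 2)/(R + 2) + D)) = 1/(6*(10/(2 + R) + D)) = 1/(6*(D + 10/(2 + R))))
E = -5757/9194 (E = -23028*1/36776 = -5757/9194 ≈ -0.62617)
Z(117, 216) + E = (2 + 117)/(6*(10 + 216*(2 + 117))) - 5757/9194 = (⅙)*119/(10 + 216*119) - 5757/9194 = (⅙)*119/(10 + 25704) - 5757/9194 = (⅙)*119/25714 - 5757/9194 = (⅙)*(1/25714)*119 - 5757/9194 = 119/154284 - 5757/9194 = -443559451/709243548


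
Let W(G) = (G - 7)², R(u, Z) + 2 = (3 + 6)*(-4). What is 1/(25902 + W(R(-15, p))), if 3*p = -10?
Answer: 1/27927 ≈ 3.5808e-5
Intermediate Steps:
p = -10/3 (p = (⅓)*(-10) = -10/3 ≈ -3.3333)
R(u, Z) = -38 (R(u, Z) = -2 + (3 + 6)*(-4) = -2 + 9*(-4) = -2 - 36 = -38)
W(G) = (-7 + G)²
1/(25902 + W(R(-15, p))) = 1/(25902 + (-7 - 38)²) = 1/(25902 + (-45)²) = 1/(25902 + 2025) = 1/27927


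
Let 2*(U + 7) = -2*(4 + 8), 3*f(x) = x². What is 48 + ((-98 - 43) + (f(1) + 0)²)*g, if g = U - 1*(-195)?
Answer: -222736/9 ≈ -24748.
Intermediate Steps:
f(x) = x²/3
U = -19 (U = -7 + (-2*(4 + 8))/2 = -7 + (-2*12)/2 = -7 + (½)*(-24) = -7 - 12 = -19)
g = 176 (g = -19 - 1*(-195) = -19 + 195 = 176)
48 + ((-98 - 43) + (f(1) + 0)²)*g = 48 + ((-98 - 43) + ((⅓)*1² + 0)²)*176 = 48 + (-141 + ((⅓)*1 + 0)²)*176 = 48 + (-141 + (⅓ + 0)²)*176 = 48 + (-141 + (⅓)²)*176 = 48 + (-141 + ⅑)*176 = 48 - 1268/9*176 = 48 - 223168/9 = -222736/9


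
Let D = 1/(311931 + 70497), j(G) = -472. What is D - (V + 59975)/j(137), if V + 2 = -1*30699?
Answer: 699699859/11281626 ≈ 62.021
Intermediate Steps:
V = -30701 (V = -2 - 1*30699 = -2 - 30699 = -30701)
D = 1/382428 ≈ 2.6149e-6
D - (V + 59975)/j(137) = 1/382428 - (-30701 + 59975)/(-472) = 1/382428 - 29274*(-1)/472 = 1/382428 - 1*(-14637/236) = 1/382428 + 14637/236 = 699699859/11281626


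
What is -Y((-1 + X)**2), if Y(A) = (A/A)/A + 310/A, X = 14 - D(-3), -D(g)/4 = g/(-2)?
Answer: -311/361 ≈ -0.86150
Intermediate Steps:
D(g) = 2*g (D(g) = -4*g/(-2) = -4*g*(-1)/2 = -(-2)*g = 2*g)
X = 20 (X = 14 - 2*(-3) = 14 - 1*(-6) = 14 + 6 = 20)
Y(A) = 311/A (Y(A) = 1/A + 310/A = 311/A)
-Y((-1 + X)**2) = -311/((-1 + 20)**2) = -311/(19**2) = -311/361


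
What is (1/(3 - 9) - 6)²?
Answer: 1369/36 ≈ 38.028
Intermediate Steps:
(1/(3 - 9) - 6)² = (1/(-6) - 6)² = (-⅙ - 6)² = (-37/6)² = 1369/36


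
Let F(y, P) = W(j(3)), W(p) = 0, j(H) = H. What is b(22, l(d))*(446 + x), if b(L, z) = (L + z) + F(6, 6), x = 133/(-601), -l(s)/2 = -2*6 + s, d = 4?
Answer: 10180694/601 ≈ 16940.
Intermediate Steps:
F(y, P) = 0
l(s) = 24 - 2*s (l(s) = -2*(-2*6 + s) = -2*(-12 + s) = 24 - 2*s)
x = -133/601 (x = 133*(-1/601) = -133/601 ≈ -0.22130)
b(L, z) = L + z (b(L, z) = (L + z) + 0 = L + z)
b(22, l(d))*(446 + x) = (22 + (24 - 2*4))*(446 - 133/601) = (22 + (24 - 8))*(267913/601) = (22 + 16)*(267913/601) = 38*(267913/601) = 10180694/601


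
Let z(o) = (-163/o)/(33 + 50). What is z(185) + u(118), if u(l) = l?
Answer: 1811727/15355 ≈ 117.99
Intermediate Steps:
z(o) = -163/(83*o) (z(o) = -163/o/83 = -163/o*(1/83) = -163/(83*o))
z(185) + u(118) = -163/83/185 + 118 = -163/83*1/185 + 118 = -163/15355 + 118 = 1811727/15355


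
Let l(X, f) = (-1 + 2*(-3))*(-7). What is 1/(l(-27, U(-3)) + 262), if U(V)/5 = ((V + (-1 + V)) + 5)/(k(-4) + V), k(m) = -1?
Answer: 1/311 ≈ 0.0032154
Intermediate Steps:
U(V) = 5*(4 + 2*V)/(-1 + V) (U(V) = 5*(((V + (-1 + V)) + 5)/(-1 + V)) = 5*(((-1 + 2*V) + 5)/(-1 + V)) = 5*((4 + 2*V)/(-1 + V)) = 5*(4 + 2*V)/(-1 + V))
l(X, f) = 49 (l(X, f) = (-1 - 6)*(-7) = -7*(-7) = 49)
1/(l(-27, U(-3)) + 262) = 1/(49 + 262) = 1/311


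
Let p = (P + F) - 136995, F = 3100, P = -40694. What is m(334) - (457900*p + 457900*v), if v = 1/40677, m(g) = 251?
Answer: 3251894426950727/40677 ≈ 7.9944e+10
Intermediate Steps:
v = 1/40677 ≈ 2.4584e-5
p = -174589 (p = (-40694 + 3100) - 136995 = -37594 - 136995 = -174589)
m(334) - (457900*p + 457900*v) = 251 - 457900/(1/(-174589 + 1/40677)) = 251 - 457900/(1/(-7101756752/40677)) = 251 - 457900/(-40677/7101756752) = 251 - 457900*(-7101756752/40677) = 251 + 3251894416740800/40677 = 3251894426950727/40677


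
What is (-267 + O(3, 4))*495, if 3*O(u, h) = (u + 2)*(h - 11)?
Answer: -137940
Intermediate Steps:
O(u, h) = (-11 + h)*(2 + u)/3 (O(u, h) = ((u + 2)*(h - 11))/3 = ((2 + u)*(-11 + h))/3 = ((-11 + h)*(2 + u))/3 = (-11 + h)*(2 + u)/3)
(-267 + O(3, 4))*495 = (-267 + (-22/3 - 11/3*3 + (⅔)*4 + (⅓)*4*3))*495 = (-267 + (-22/3 - 11 + 8/3 + 4))*495 = (-267 - 35/3)*495 = -836/3*495 = -137940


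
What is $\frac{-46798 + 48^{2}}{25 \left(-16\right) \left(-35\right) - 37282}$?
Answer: $\frac{22247}{11641} \approx 1.9111$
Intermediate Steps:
$\frac{-46798 + 48^{2}}{25 \left(-16\right) \left(-35\right) - 37282} = \frac{-46798 + 2304}{\left(-400\right) \left(-35\right) - 37282} = - \frac{44494}{14000 - 37282} = - \frac{44494}{-23282} = \left(-44494\right) \left(- \frac{1}{23282}\right) = \frac{22247}{11641}$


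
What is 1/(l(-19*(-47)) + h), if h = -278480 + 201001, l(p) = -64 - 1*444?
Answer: -1/77987 ≈ -1.2823e-5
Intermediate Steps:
l(p) = -508 (l(p) = -64 - 444 = -508)
h = -77479
1/(l(-19*(-47)) + h) = 1/(-508 - 77479) = 1/(-77987) = -1/77987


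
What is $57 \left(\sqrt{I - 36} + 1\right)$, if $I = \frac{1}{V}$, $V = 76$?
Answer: $57 + \frac{3 i \sqrt{51965}}{2} \approx 57.0 + 341.94 i$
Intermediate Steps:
$I = \frac{1}{76} \approx 0.013158$
$57 \left(\sqrt{I - 36} + 1\right) = 57 \left(\sqrt{\frac{1}{76} - 36} + 1\right) = 57 \left(\sqrt{- \frac{2735}{76}} + 1\right) = 57 \left(\frac{i \sqrt{51965}}{38} + 1\right) = 57 \left(1 + \frac{i \sqrt{51965}}{38}\right) = 57 + \frac{3 i \sqrt{51965}}{2}$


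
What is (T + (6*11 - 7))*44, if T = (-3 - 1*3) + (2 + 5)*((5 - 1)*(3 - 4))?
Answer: 1100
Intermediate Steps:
T = -34 (T = (-3 - 3) + 7*(4*(-1)) = -6 + 7*(-4) = -6 - 28 = -34)
(T + (6*11 - 7))*44 = (-34 + (6*11 - 7))*44 = (-34 + (66 - 7))*44 = (-34 + 59)*44 = 25*44 = 1100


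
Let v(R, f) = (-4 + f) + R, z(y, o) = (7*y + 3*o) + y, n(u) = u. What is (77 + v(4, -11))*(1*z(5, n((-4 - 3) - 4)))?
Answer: 462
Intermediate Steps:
z(y, o) = 3*o + 8*y (z(y, o) = (3*o + 7*y) + y = 3*o + 8*y)
v(R, f) = -4 + R + f
(77 + v(4, -11))*(1*z(5, n((-4 - 3) - 4))) = (77 + (-4 + 4 - 11))*(1*(3*((-4 - 3) - 4) + 8*5)) = (77 - 11)*(1*(3*(-7 - 4) + 40)) = 66*(1*(3*(-11) + 40)) = 66*(1*(-33 + 40)) = 66*(1*7) = 66*7 = 462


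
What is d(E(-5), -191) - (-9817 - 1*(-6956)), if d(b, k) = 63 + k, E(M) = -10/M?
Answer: 2733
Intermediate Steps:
d(E(-5), -191) - (-9817 - 1*(-6956)) = (63 - 191) - (-9817 - 1*(-6956)) = -128 - (-9817 + 6956) = -128 - 1*(-2861) = -128 + 2861 = 2733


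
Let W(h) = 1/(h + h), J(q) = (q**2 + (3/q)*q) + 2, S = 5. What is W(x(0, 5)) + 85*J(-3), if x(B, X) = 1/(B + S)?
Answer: 2385/2 ≈ 1192.5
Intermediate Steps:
J(q) = 5 + q**2 (J(q) = (q**2 + 3) + 2 = (3 + q**2) + 2 = 5 + q**2)
x(B, X) = 1/(5 + B) (x(B, X) = 1/(B + 5) = 1/(5 + B))
W(h) = 1/(2*h)
W(x(0, 5)) + 85*J(-3) = 1/(2*(1/(5 + 0))) + 85*(5 + (-3)**2) = 1/(2*(1/5)) + 85*(5 + 9) = 1/(2*(1/5)) + 85*14 = (1/2)*5 + 1190 = 5/2 + 1190 = 2385/2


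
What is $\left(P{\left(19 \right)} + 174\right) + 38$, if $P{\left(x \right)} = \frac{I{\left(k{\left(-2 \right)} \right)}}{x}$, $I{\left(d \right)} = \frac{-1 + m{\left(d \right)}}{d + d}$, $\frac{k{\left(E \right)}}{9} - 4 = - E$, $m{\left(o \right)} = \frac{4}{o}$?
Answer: $\frac{11745623}{55404} \approx 212.0$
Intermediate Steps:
$k{\left(E \right)} = 36 - 9 E$ ($k{\left(E \right)} = 36 + 9 \left(- E\right) = 36 - 9 E$)
$I{\left(d \right)} = \frac{-1 + \frac{4}{d}}{2 d}$ ($I{\left(d \right)} = \frac{-1 + \frac{4}{d}}{d + d} = \frac{-1 + \frac{4}{d}}{2 d}$)
$P{\left(x \right)} = - \frac{25}{2916 x}$ ($P{\left(x \right)} = \frac{\frac{1}{2} \frac{1}{\left(36 - -18\right)^{2}} \left(4 - \left(36 - -18\right)\right)}{x} = \frac{\frac{1}{2} \frac{1}{\left(36 + 18\right)^{2}} \left(4 - \left(36 + 18\right)\right)}{x} = \frac{\frac{1}{2} \cdot \frac{1}{2916} \left(4 - 54\right)}{x} = \frac{\frac{1}{2} \cdot \frac{1}{2916} \left(-50\right)}{x} = - \frac{25}{2916 x}$)
$\left(P{\left(19 \right)} + 174\right) + 38 = \left(- \frac{25}{2916 \cdot 19} + 174\right) + 38 = \left(\left(- \frac{25}{2916}\right) \frac{1}{19} + 174\right) + 38 = \left(- \frac{25}{55404} + 174\right) + 38 = \frac{9640271}{55404} + 38 = \frac{11745623}{55404}$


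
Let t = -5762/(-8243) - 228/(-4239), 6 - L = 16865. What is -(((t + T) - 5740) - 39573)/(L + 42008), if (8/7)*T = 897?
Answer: 4149010314383/2343355451928 ≈ 1.7705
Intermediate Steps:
T = 6279/8 (T = (7/8)*897 = 6279/8 ≈ 784.88)
L = -16859 (L = 6 - 1*16865 = 6 - 16865 = -16859)
t = 8768174/11647359 (t = -5762*(-1/8243) - 228*(-1/4239) = 5762/8243 + 76/1413 = 8768174/11647359 ≈ 0.75280)
-(((t + T) - 5740) - 39573)/(L + 42008) = -(((8768174/11647359 + 6279/8) - 5740) - 39573)/(-16859 + 42008) = -((73203912553/93178872 - 5740) - 39573)/25149 = -(-461642812727/93178872 - 39573)/25149 = -(-4149010314383)/(93178872*25149) = -1*(-4149010314383/2343355451928) = 4149010314383/2343355451928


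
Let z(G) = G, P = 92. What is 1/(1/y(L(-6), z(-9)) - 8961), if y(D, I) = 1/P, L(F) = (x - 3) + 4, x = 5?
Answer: -1/8869 ≈ -0.00011275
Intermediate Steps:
L(F) = 6 (L(F) = (5 - 3) + 4 = 2 + 4 = 6)
y(D, I) = 1/92
1/(1/y(L(-6), z(-9)) - 8961) = 1/(1/(1/92) - 8961) = 1/(92 - 8961) = 1/(-8869) = -1/8869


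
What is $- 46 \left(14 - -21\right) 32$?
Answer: $-51520$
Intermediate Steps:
$- 46 \left(14 - -21\right) 32 = - 46 \left(14 + 21\right) 32 = \left(-46\right) 35 \cdot 32 = \left(-1610\right) 32 = -51520$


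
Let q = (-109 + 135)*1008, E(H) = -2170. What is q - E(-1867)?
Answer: 28378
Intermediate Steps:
q = 26208 (q = 26*1008 = 26208)
q - E(-1867) = 26208 - 1*(-2170) = 26208 + 2170 = 28378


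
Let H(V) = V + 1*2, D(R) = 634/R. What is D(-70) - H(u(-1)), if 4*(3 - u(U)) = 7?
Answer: -1723/140 ≈ -12.307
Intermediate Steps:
u(U) = 5/4 (u(U) = 3 - 1/4*7 = 3 - 7/4 = 5/4)
H(V) = 2 + V (H(V) = V + 2 = 2 + V)
D(-70) - H(u(-1)) = 634/(-70) - (2 + 5/4) = 634*(-1/70) - 1*13/4 = -317/35 - 13/4 = -1723/140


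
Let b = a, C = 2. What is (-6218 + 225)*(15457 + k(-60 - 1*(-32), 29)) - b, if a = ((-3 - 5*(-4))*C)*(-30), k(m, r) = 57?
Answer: -92974382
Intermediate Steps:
a = -1020 (a = ((-3 - 5*(-4))*2)*(-30) = ((-3 + 20)*2)*(-30) = (17*2)*(-30) = 34*(-30) = -1020)
b = -1020
(-6218 + 225)*(15457 + k(-60 - 1*(-32), 29)) - b = (-6218 + 225)*(15457 + 57) - 1*(-1020) = -5993*15514 + 1020 = -92975402 + 1020 = -92974382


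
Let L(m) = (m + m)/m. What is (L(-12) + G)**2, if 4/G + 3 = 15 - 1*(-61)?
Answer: 22500/5329 ≈ 4.2222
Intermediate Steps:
G = 4/73 (G = 4/(-3 + (15 - 1*(-61))) = 4/(-3 + (15 + 61)) = 4/(-3 + 76) = 4/73 ≈ 0.054795)
L(m) = 2 (L(m) = (2*m)/m = 2)
(L(-12) + G)**2 = (2 + 4/73)**2 = (150/73)**2 = 22500/5329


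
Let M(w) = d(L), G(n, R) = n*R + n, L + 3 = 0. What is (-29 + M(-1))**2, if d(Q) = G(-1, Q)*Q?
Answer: 1225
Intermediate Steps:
L = -3 (L = -3 + 0 = -3)
G(n, R) = n + R*n (G(n, R) = R*n + n = n + R*n)
d(Q) = Q*(-1 - Q) (d(Q) = (-(1 + Q))*Q = (-1 - Q)*Q = Q*(-1 - Q))
M(w) = -6 (M(w) = -1*(-3)*(1 - 3) = -1*(-3)*(-2) = -6)
(-29 + M(-1))**2 = (-29 - 6)**2 = (-35)**2 = 1225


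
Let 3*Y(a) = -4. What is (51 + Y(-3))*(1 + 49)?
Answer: 7450/3 ≈ 2483.3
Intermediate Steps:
Y(a) = -4/3 (Y(a) = (⅓)*(-4) = -4/3)
(51 + Y(-3))*(1 + 49) = (51 - 4/3)*(1 + 49) = (149/3)*50 = 7450/3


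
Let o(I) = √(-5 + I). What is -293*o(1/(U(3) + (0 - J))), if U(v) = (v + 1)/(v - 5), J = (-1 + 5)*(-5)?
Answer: -293*I*√178/6 ≈ -651.52*I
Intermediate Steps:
J = -20 (J = 4*(-5) = -20)
U(v) = (1 + v)/(-5 + v)
-293*o(1/(U(3) + (0 - J))) = -293*√(-5 + 1/((1 + 3)/(-5 + 3) + (0 - 1*(-20)))) = -293*√(-5 + 1/(4/(-2) + (0 + 20))) = -293*√(-5 + 1/(-½*4 + 20)) = -293*√(-5 + 1/(-2 + 20)) = -293*√(-5 + 1/18) = -293*I*√178/6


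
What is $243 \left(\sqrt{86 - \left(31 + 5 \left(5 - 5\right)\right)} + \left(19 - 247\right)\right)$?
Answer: $-55404 + 243 \sqrt{55} \approx -53602.0$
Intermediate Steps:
$243 \left(\sqrt{86 - \left(31 + 5 \left(5 - 5\right)\right)} + \left(19 - 247\right)\right) = 243 \left(\sqrt{86 - 31} + \left(19 - 247\right)\right) = 243 \left(\sqrt{86 + \left(-31 + 0\right)} - 228\right) = 243 \left(\sqrt{86 - 31} - 228\right) = 243 \left(\sqrt{55} - 228\right) = 243 \left(-228 + \sqrt{55}\right) = -55404 + 243 \sqrt{55}$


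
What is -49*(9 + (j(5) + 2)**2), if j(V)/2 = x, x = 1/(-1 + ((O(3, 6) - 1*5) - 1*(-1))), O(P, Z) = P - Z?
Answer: -9457/16 ≈ -591.06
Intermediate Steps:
x = -1/8 (x = 1/(-1 + (((3 - 1*6) - 1*5) - 1*(-1))) = 1/(-1 + (((3 - 6) - 5) + 1)) = 1/(-1 + ((-3 - 5) + 1)) = 1/(-1 + (-8 + 1)) = 1/(-1 - 7) = 1/(-8) = -1/8 ≈ -0.12500)
j(V) = -1/4 (j(V) = 2*(-1/8) = -1/4)
-49*(9 + (j(5) + 2)**2) = -49*(9 + (-1/4 + 2)**2) = -49*(9 + (7/4)**2) = -49*(9 + 49/16) = -49*193/16 = -9457/16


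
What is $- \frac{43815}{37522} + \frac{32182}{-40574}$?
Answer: $- \frac{1492641407}{761208814} \approx -1.9609$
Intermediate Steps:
$- \frac{43815}{37522} + \frac{32182}{-40574} = \left(-43815\right) \frac{1}{37522} + 32182 \left(- \frac{1}{40574}\right) = - \frac{43815}{37522} - \frac{16091}{20287} = - \frac{1492641407}{761208814}$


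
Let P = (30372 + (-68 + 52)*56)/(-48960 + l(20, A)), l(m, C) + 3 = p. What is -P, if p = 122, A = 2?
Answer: 29476/48841 ≈ 0.60351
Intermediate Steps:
l(m, C) = 119 (l(m, C) = -3 + 122 = 119)
P = -29476/48841 (P = (30372 + (-68 + 52)*56)/(-48960 + 119) = (30372 - 16*56)/(-48841) = (30372 - 896)*(-1/48841) = 29476*(-1/48841) = -29476/48841 ≈ -0.60351)
-P = -1*(-29476/48841) = 29476/48841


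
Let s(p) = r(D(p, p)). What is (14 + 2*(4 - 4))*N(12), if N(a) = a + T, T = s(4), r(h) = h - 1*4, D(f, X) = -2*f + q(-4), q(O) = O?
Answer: -56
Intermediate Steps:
D(f, X) = -4 - 2*f (D(f, X) = -2*f - 4 = -4 - 2*f)
r(h) = -4 + h (r(h) = h - 4 = -4 + h)
s(p) = -8 - 2*p (s(p) = -4 + (-4 - 2*p) = -8 - 2*p)
T = -16 (T = -8 - 2*4 = -8 - 8 = -16)
N(a) = -16 + a (N(a) = a - 16 = -16 + a)
(14 + 2*(4 - 4))*N(12) = (14 + 2*(4 - 4))*(-16 + 12) = (14 + 2*0)*(-4) = (14 + 0)*(-4) = 14*(-4) = -56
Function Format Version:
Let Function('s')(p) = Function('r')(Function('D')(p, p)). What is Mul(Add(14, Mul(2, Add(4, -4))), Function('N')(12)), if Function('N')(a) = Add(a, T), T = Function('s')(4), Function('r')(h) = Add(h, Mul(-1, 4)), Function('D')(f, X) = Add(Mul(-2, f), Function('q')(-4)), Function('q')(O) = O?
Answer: -56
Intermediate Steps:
Function('D')(f, X) = Add(-4, Mul(-2, f)) (Function('D')(f, X) = Add(Mul(-2, f), -4) = Add(-4, Mul(-2, f)))
Function('r')(h) = Add(-4, h) (Function('r')(h) = Add(h, -4) = Add(-4, h))
Function('s')(p) = Add(-8, Mul(-2, p)) (Function('s')(p) = Add(-4, Add(-4, Mul(-2, p))) = Add(-8, Mul(-2, p)))
T = -16 (T = Add(-8, Mul(-2, 4)) = Add(-8, -8) = -16)
Function('N')(a) = Add(-16, a) (Function('N')(a) = Add(a, -16) = Add(-16, a))
Mul(Add(14, Mul(2, Add(4, -4))), Function('N')(12)) = Mul(Add(14, Mul(2, Add(4, -4))), Add(-16, 12)) = Mul(Add(14, Mul(2, 0)), -4) = Mul(Add(14, 0), -4) = Mul(14, -4) = -56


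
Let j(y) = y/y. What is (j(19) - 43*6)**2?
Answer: 66049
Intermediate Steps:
j(y) = 1
(j(19) - 43*6)**2 = (1 - 43*6)**2 = (1 - 1*258)**2 = (1 - 258)**2 = (-257)**2 = 66049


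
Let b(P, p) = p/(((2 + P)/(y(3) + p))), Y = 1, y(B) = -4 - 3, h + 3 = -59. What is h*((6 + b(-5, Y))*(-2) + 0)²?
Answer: -15872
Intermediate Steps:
h = -62 (h = -3 - 59 = -62)
y(B) = -7
b(P, p) = p*(-7 + p)/(2 + P) (b(P, p) = p/(((2 + P)/(-7 + p))) = p*((-7 + p)/(2 + P)) = p*(-7 + p)/(2 + P))
h*((6 + b(-5, Y))*(-2) + 0)² = -62*((6 + 1*(-7 + 1)/(2 - 5))*(-2) + 0)² = -62*((6 + 1*(-6)/(-3))*(-2) + 0)² = -62*((6 + 1*(-⅓)*(-6))*(-2) + 0)² = -62*((6 + 2)*(-2) + 0)² = -62*(8*(-2) + 0)² = -62*(-16 + 0)² = -62*(-16)² = -62*256 = -15872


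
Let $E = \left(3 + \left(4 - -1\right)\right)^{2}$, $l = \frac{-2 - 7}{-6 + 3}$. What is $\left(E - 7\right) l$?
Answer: $171$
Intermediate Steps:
$l = 3$ ($l = - \frac{9}{-3} = \left(-9\right) \left(- \frac{1}{3}\right) = 3$)
$E = 64$ ($E = \left(3 + \left(4 + 1\right)\right)^{2} = \left(3 + 5\right)^{2} = 8^{2} = 64$)
$\left(E - 7\right) l = \left(64 - 7\right) 3 = 57 \cdot 3 = 171$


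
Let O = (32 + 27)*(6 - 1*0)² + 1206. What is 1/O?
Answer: 1/3330 ≈ 0.00030030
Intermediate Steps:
O = 3330 (O = 59*(6 + 0)² + 1206 = 59*6² + 1206 = 59*36 + 1206 = 2124 + 1206 = 3330)
1/O = 1/3330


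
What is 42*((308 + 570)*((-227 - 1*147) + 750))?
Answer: 13865376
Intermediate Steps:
42*((308 + 570)*((-227 - 1*147) + 750)) = 42*(878*((-227 - 147) + 750)) = 42*(878*(-374 + 750)) = 42*(878*376) = 42*330128 = 13865376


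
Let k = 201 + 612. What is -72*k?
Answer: -58536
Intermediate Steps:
k = 813
-72*k = -72*813 = -58536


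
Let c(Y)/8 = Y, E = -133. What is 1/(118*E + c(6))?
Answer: -1/15646 ≈ -6.3914e-5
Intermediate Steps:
c(Y) = 8*Y
1/(118*E + c(6)) = 1/(118*(-133) + 8*6) = 1/(-15694 + 48) = 1/(-15646) = -1/15646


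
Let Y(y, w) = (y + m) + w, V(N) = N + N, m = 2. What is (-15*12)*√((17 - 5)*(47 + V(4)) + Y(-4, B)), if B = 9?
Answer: -180*√667 ≈ -4648.7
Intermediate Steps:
V(N) = 2*N
Y(y, w) = 2 + w + y (Y(y, w) = (y + 2) + w = (2 + y) + w = 2 + w + y)
(-15*12)*√((17 - 5)*(47 + V(4)) + Y(-4, B)) = (-15*12)*√((17 - 5)*(47 + 2*4) + (2 + 9 - 4)) = -180*√(12*(47 + 8) + 7) = -180*√(12*55 + 7) = -180*√(660 + 7) = -180*√667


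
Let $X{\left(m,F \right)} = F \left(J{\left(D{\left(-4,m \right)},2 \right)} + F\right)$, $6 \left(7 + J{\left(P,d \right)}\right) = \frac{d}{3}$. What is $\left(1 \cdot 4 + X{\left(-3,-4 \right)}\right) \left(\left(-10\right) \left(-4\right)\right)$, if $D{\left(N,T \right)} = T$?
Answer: $\frac{17120}{9} \approx 1902.2$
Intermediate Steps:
$J{\left(P,d \right)} = -7 + \frac{d}{18}$ ($J{\left(P,d \right)} = -7 + \frac{d \frac{1}{3}}{6} = -7 + \frac{\frac{1}{3} d}{6} = -7 + \frac{d}{18}$)
$X{\left(m,F \right)} = F \left(- \frac{62}{9} + F\right)$ ($X{\left(m,F \right)} = F \left(\left(-7 + \frac{1}{18} \cdot 2\right) + F\right) = F \left(\left(-7 + \frac{1}{9}\right) + F\right) = F \left(- \frac{62}{9} + F\right)$)
$\left(1 \cdot 4 + X{\left(-3,-4 \right)}\right) \left(\left(-10\right) \left(-4\right)\right) = \left(1 \cdot 4 + \frac{1}{9} \left(-4\right) \left(-62 + 9 \left(-4\right)\right)\right) \left(\left(-10\right) \left(-4\right)\right) = \left(4 + \frac{1}{9} \left(-4\right) \left(-62 - 36\right)\right) 40 = \left(4 + \frac{1}{9} \left(-4\right) \left(-98\right)\right) 40 = \left(4 + \frac{392}{9}\right) 40 = \frac{428}{9} \cdot 40 = \frac{17120}{9}$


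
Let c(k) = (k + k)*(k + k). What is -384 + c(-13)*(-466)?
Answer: -315400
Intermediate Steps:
c(k) = 4*k² (c(k) = (2*k)*(2*k) = 4*k²)
-384 + c(-13)*(-466) = -384 + (4*(-13)²)*(-466) = -384 + (4*169)*(-466) = -384 + 676*(-466) = -384 - 315016 = -315400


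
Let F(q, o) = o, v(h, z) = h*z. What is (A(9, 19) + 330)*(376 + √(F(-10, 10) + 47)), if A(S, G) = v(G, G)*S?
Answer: 1345704 + 3579*√57 ≈ 1.3727e+6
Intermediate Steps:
A(S, G) = S*G² (A(S, G) = (G*G)*S = G²*S = S*G²)
(A(9, 19) + 330)*(376 + √(F(-10, 10) + 47)) = (9*19² + 330)*(376 + √(10 + 47)) = (9*361 + 330)*(376 + √57) = (3249 + 330)*(376 + √57) = 3579*(376 + √57) = 1345704 + 3579*√57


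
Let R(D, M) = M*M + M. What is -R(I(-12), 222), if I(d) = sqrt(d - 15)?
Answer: -49506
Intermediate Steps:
I(d) = sqrt(-15 + d)
R(D, M) = M + M**2 (R(D, M) = M**2 + M = M + M**2)
-R(I(-12), 222) = -222*(1 + 222) = -222*223 = -1*49506 = -49506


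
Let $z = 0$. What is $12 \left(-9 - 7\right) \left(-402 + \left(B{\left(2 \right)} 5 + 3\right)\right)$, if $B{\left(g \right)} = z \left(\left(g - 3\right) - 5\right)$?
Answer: $76608$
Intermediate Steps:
$B{\left(g \right)} = 0$ ($B{\left(g \right)} = 0 \left(\left(g - 3\right) - 5\right) = 0 \left(\left(-3 + g\right) - 5\right) = 0 \left(-8 + g\right) = 0$)
$12 \left(-9 - 7\right) \left(-402 + \left(B{\left(2 \right)} 5 + 3\right)\right) = 12 \left(-9 - 7\right) \left(-402 + \left(0 \cdot 5 + 3\right)\right) = 12 \left(-16\right) \left(-402 + \left(0 + 3\right)\right) = - 192 \left(-402 + 3\right) = \left(-192\right) \left(-399\right) = 76608$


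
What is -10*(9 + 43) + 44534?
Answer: 44014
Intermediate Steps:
-10*(9 + 43) + 44534 = -10*52 + 44534 = -520 + 44534 = 44014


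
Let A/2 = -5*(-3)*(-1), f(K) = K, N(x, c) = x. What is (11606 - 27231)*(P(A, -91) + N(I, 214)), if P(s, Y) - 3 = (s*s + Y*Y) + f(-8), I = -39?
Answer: -142765625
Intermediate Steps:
A = -30 (A = 2*(-5*(-3)*(-1)) = 2*(15*(-1)) = 2*(-15) = -30)
P(s, Y) = -5 + Y**2 + s**2 (P(s, Y) = 3 + ((s*s + Y*Y) - 8) = 3 + ((s**2 + Y**2) - 8) = 3 + ((Y**2 + s**2) - 8) = 3 + (-8 + Y**2 + s**2) = -5 + Y**2 + s**2)
(11606 - 27231)*(P(A, -91) + N(I, 214)) = (11606 - 27231)*((-5 + (-91)**2 + (-30)**2) - 39) = -15625*((-5 + 8281 + 900) - 39) = -15625*(9176 - 39) = -15625*9137 = -142765625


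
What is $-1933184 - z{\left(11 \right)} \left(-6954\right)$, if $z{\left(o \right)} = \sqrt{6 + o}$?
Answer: $-1933184 + 6954 \sqrt{17} \approx -1.9045 \cdot 10^{6}$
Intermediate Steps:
$-1933184 - z{\left(11 \right)} \left(-6954\right) = -1933184 - \sqrt{6 + 11} \left(-6954\right) = -1933184 - \sqrt{17} \left(-6954\right) = -1933184 - - 6954 \sqrt{17} = -1933184 + 6954 \sqrt{17}$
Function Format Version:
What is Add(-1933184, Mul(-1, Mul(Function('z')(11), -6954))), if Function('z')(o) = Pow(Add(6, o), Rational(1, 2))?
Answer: Add(-1933184, Mul(6954, Pow(17, Rational(1, 2)))) ≈ -1.9045e+6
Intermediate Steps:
Add(-1933184, Mul(-1, Mul(Function('z')(11), -6954))) = Add(-1933184, Mul(-1, Mul(Pow(Add(6, 11), Rational(1, 2)), -6954))) = Add(-1933184, Mul(-1, Mul(Pow(17, Rational(1, 2)), -6954))) = Add(-1933184, Mul(-1, Mul(-6954, Pow(17, Rational(1, 2))))) = Add(-1933184, Mul(6954, Pow(17, Rational(1, 2))))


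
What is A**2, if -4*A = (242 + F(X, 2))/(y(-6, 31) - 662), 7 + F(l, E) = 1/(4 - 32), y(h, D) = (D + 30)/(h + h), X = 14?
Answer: 389549169/50238739600 ≈ 0.0077540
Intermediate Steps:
y(h, D) = (30 + D)/(2*h) (y(h, D) = (30 + D)/((2*h)) = (30 + D)*(1/(2*h)) = (30 + D)/(2*h))
F(l, E) = -197/28 (F(l, E) = -7 + 1/(4 - 32) = -7 + 1/(-28) = -7 - 1/28 = -197/28)
A = 19737/224140 (A = -(242 - 197/28)/(4*((1/2)*(30 + 31)/(-6) - 662)) = -6579/(112*((1/2)*(-1/6)*61 - 662)) = -6579/(112*(-61/12 - 662)) = -6579/(112*(-8005/12)) = -6579*(-12)/(112*8005) = -1/4*(-19737/56035) = 19737/224140 ≈ 0.088057)
A**2 = (19737/224140)**2 = 389549169/50238739600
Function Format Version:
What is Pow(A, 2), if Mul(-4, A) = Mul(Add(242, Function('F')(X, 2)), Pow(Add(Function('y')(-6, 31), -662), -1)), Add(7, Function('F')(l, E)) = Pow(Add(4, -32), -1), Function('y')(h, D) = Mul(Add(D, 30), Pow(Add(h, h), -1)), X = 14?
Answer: Rational(389549169, 50238739600) ≈ 0.0077540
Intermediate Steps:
Function('y')(h, D) = Mul(Rational(1, 2), Pow(h, -1), Add(30, D)) (Function('y')(h, D) = Mul(Add(30, D), Pow(Mul(2, h), -1)) = Mul(Add(30, D), Mul(Rational(1, 2), Pow(h, -1))) = Mul(Rational(1, 2), Pow(h, -1), Add(30, D)))
Function('F')(l, E) = Rational(-197, 28) (Function('F')(l, E) = Add(-7, Pow(Add(4, -32), -1)) = Add(-7, Pow(-28, -1)) = Add(-7, Rational(-1, 28)) = Rational(-197, 28))
A = Rational(19737, 224140) (A = Mul(Rational(-1, 4), Mul(Add(242, Rational(-197, 28)), Pow(Add(Mul(Rational(1, 2), Pow(-6, -1), Add(30, 31)), -662), -1))) = Mul(Rational(-1, 4), Mul(Rational(6579, 28), Pow(Add(Mul(Rational(1, 2), Rational(-1, 6), 61), -662), -1))) = Mul(Rational(-1, 4), Mul(Rational(6579, 28), Pow(Add(Rational(-61, 12), -662), -1))) = Mul(Rational(-1, 4), Mul(Rational(6579, 28), Pow(Rational(-8005, 12), -1))) = Mul(Rational(-1, 4), Mul(Rational(6579, 28), Rational(-12, 8005))) = Mul(Rational(-1, 4), Rational(-19737, 56035)) = Rational(19737, 224140) ≈ 0.088057)
Pow(A, 2) = Pow(Rational(19737, 224140), 2) = Rational(389549169, 50238739600)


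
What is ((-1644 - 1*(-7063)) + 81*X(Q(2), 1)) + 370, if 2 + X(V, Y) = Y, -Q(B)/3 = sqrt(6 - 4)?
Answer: 5708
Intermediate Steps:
Q(B) = -3*sqrt(2) (Q(B) = -3*sqrt(6 - 4) = -3*sqrt(2))
X(V, Y) = -2 + Y
((-1644 - 1*(-7063)) + 81*X(Q(2), 1)) + 370 = ((-1644 - 1*(-7063)) + 81*(-2 + 1)) + 370 = ((-1644 + 7063) + 81*(-1)) + 370 = (5419 - 81) + 370 = 5338 + 370 = 5708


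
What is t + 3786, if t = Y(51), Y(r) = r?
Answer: 3837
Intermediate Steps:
t = 51
t + 3786 = 51 + 3786 = 3837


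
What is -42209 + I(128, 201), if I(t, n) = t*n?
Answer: -16481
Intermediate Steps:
I(t, n) = n*t
-42209 + I(128, 201) = -42209 + 201*128 = -42209 + 25728 = -16481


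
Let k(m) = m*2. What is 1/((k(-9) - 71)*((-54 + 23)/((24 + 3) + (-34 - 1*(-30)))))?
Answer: 23/2759 ≈ 0.0083364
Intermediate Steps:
k(m) = 2*m
1/((k(-9) - 71)*((-54 + 23)/((24 + 3) + (-34 - 1*(-30))))) = 1/((2*(-9) - 71)*((-54 + 23)/((24 + 3) + (-34 - 1*(-30))))) = 1/((-18 - 71)*(-31/(27 + (-34 + 30)))) = 1/(-(-2759)/(27 - 4)) = 1/(-(-2759)/23) = 1/(-89*(-31/23)) = 1/(2759/23) = 23/2759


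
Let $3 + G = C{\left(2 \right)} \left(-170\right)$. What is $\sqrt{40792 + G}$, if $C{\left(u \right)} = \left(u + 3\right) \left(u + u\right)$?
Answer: $11 \sqrt{309} \approx 193.36$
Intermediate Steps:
$C{\left(u \right)} = 2 u \left(3 + u\right)$ ($C{\left(u \right)} = \left(3 + u\right) 2 u = 2 u \left(3 + u\right)$)
$G = -3403$ ($G = -3 + 2 \cdot 2 \left(3 + 2\right) \left(-170\right) = -3 + 2 \cdot 2 \cdot 5 \left(-170\right) = -3 + 20 \left(-170\right) = -3 - 3400 = -3403$)
$\sqrt{40792 + G} = \sqrt{40792 - 3403} = \sqrt{37389} = 11 \sqrt{309}$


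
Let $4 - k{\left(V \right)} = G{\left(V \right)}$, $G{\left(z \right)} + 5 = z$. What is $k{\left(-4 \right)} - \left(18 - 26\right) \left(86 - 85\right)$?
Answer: $21$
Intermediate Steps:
$G{\left(z \right)} = -5 + z$
$k{\left(V \right)} = 9 - V$ ($k{\left(V \right)} = 4 - \left(-5 + V\right) = 9 - V$)
$k{\left(-4 \right)} - \left(18 - 26\right) \left(86 - 85\right) = \left(9 - -4\right) - \left(18 - 26\right) \left(86 - 85\right) = \left(9 + 4\right) - \left(-8\right) 1 = 13 - -8 = 13 + 8 = 21$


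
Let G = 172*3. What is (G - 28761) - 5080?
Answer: -33325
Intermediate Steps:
G = 516
(G - 28761) - 5080 = (516 - 28761) - 5080 = -28245 - 5080 = -33325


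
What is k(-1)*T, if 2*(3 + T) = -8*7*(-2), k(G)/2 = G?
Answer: -106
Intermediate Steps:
k(G) = 2*G
T = 53 (T = -3 + (-8*7*(-2))/2 = -3 + (-56*(-2))/2 = -3 + (½)*112 = -3 + 56 = 53)
k(-1)*T = (2*(-1))*53 = -2*53 = -106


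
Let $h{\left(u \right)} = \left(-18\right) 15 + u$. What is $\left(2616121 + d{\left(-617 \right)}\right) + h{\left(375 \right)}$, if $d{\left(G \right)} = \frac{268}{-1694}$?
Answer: $\frac{2215943288}{847} \approx 2.6162 \cdot 10^{6}$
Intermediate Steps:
$d{\left(G \right)} = - \frac{134}{847}$ ($d{\left(G \right)} = 268 \left(- \frac{1}{1694}\right) = - \frac{134}{847}$)
$h{\left(u \right)} = -270 + u$
$\left(2616121 + d{\left(-617 \right)}\right) + h{\left(375 \right)} = \left(2616121 - \frac{134}{847}\right) + \left(-270 + 375\right) = \frac{2215854353}{847} + 105 = \frac{2215943288}{847}$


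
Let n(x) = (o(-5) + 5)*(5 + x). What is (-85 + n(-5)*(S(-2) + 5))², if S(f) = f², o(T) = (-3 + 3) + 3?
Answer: 7225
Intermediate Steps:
o(T) = 3 (o(T) = 0 + 3 = 3)
n(x) = 40 + 8*x (n(x) = (3 + 5)*(5 + x) = 8*(5 + x) = 40 + 8*x)
(-85 + n(-5)*(S(-2) + 5))² = (-85 + (40 + 8*(-5))*((-2)² + 5))² = (-85 + (40 - 40)*(4 + 5))² = (-85 + 0*9)² = (-85 + 0)² = (-85)² = 7225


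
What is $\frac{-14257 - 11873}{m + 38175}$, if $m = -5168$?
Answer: $- \frac{2010}{2539} \approx -0.79165$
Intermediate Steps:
$\frac{-14257 - 11873}{m + 38175} = \frac{-14257 - 11873}{-5168 + 38175} = - \frac{26130}{33007} = \left(-26130\right) \frac{1}{33007} = - \frac{2010}{2539}$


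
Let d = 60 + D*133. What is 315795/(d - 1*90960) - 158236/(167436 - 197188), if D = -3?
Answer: 420937977/226360654 ≈ 1.8596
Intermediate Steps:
d = -339 (d = 60 - 3*133 = 60 - 399 = -339)
315795/(d - 1*90960) - 158236/(167436 - 197188) = 315795/(-339 - 1*90960) - 158236/(167436 - 197188) = 315795/(-339 - 90960) - 158236/(-29752) = 315795/(-91299) - 158236*(-1/29752) = 315795*(-1/91299) + 39559/7438 = -105265/30433 + 39559/7438 = 420937977/226360654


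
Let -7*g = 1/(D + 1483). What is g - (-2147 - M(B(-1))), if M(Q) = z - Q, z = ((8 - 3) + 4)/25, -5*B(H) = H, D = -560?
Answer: 346819994/161525 ≈ 2147.2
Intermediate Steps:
B(H) = -H/5
g = -1/6461 (g = -1/(7*(-560 + 1483)) = -⅐/923 = -⅐*1/923 = -1/6461 ≈ -0.00015477)
z = 9/25 (z = (5 + 4)*(1/25) = 9*(1/25) = 9/25 ≈ 0.36000)
M(Q) = 9/25 - Q
g - (-2147 - M(B(-1))) = -1/6461 - (-2147 - (9/25 - (-1)*(-1)/5)) = -1/6461 - (-2147 - (9/25 - 1*⅕)) = -1/6461 - (-2147 - (9/25 - ⅕)) = -1/6461 - (-2147 - 1*4/25) = -1/6461 - (-2147 - 4/25) = -1/6461 - 1*(-53679/25) = -1/6461 + 53679/25 = 346819994/161525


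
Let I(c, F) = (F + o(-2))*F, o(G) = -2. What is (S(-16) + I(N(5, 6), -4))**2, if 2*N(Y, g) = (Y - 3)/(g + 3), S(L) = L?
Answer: 64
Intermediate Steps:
N(Y, g) = (-3 + Y)/(2*(3 + g)) (N(Y, g) = ((Y - 3)/(g + 3))/2 = ((-3 + Y)/(3 + g))/2 = (-3 + Y)/(2*(3 + g)))
I(c, F) = F*(-2 + F) (I(c, F) = (F - 2)*F = (-2 + F)*F = F*(-2 + F))
(S(-16) + I(N(5, 6), -4))**2 = (-16 - 4*(-2 - 4))**2 = (-16 - 4*(-6))**2 = (-16 + 24)**2 = 8**2 = 64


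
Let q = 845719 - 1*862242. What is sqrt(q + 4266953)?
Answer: 3*sqrt(472270) ≈ 2061.7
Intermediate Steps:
q = -16523 (q = 845719 - 862242 = -16523)
sqrt(q + 4266953) = sqrt(-16523 + 4266953) = sqrt(4250430) = 3*sqrt(472270)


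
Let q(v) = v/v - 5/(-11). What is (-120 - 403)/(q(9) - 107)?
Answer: 5753/1161 ≈ 4.9552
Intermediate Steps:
q(v) = 16/11 (q(v) = 1 - 5*(-1/11) = 1 + 5/11 = 16/11)
(-120 - 403)/(q(9) - 107) = (-120 - 403)/(16/11 - 107) = -523/(-1161/11) = -523*(-11/1161) = 5753/1161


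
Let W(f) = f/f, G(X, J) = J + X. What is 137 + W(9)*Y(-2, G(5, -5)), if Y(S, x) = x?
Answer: 137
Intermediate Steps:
W(f) = 1
137 + W(9)*Y(-2, G(5, -5)) = 137 + 1*(-5 + 5) = 137 + 1*0 = 137 + 0 = 137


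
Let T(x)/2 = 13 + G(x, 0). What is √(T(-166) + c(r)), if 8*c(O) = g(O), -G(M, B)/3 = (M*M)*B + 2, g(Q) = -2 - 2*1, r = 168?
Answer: 3*√6/2 ≈ 3.6742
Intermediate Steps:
g(Q) = -4 (g(Q) = -2 - 2 = -4)
G(M, B) = -6 - 3*B*M² (G(M, B) = -3*((M*M)*B + 2) = -3*(M²*B + 2) = -3*(B*M² + 2) = -3*(2 + B*M²) = -6 - 3*B*M²)
c(O) = -½ (c(O) = (⅛)*(-4) = -½)
T(x) = 14 (T(x) = 2*(13 + (-6 - 3*0*x²)) = 2*(13 + (-6 + 0)) = 2*(13 - 6) = 2*7 = 14)
√(T(-166) + c(r)) = √(14 - ½) = √(27/2) = 3*√6/2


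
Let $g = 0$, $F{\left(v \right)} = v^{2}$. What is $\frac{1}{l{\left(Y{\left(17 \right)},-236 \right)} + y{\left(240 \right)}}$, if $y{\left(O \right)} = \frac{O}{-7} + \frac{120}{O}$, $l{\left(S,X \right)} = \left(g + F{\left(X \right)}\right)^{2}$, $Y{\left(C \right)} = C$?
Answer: $\frac{14}{43428621351} \approx 3.2237 \cdot 10^{-10}$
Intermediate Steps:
$l{\left(S,X \right)} = X^{4}$ ($l{\left(S,X \right)} = \left(0 + X^{2}\right)^{2} = \left(X^{2}\right)^{2} = X^{4}$)
$y{\left(O \right)} = \frac{120}{O} - \frac{O}{7}$ ($y{\left(O \right)} = O \left(- \frac{1}{7}\right) + \frac{120}{O} = - \frac{O}{7} + \frac{120}{O} = \frac{120}{O} - \frac{O}{7}$)
$\frac{1}{l{\left(Y{\left(17 \right)},-236 \right)} + y{\left(240 \right)}} = \frac{1}{\left(-236\right)^{4} + \left(\frac{120}{240} - \frac{240}{7}\right)} = \frac{1}{3102044416 + \left(120 \cdot \frac{1}{240} - \frac{240}{7}\right)} = \frac{1}{3102044416 + \left(\frac{1}{2} - \frac{240}{7}\right)} = \frac{1}{3102044416 - \frac{473}{14}} = \frac{1}{\frac{43428621351}{14}} = \frac{14}{43428621351}$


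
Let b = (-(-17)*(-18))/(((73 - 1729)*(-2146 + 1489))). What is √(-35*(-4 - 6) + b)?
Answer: √35519888057/10074 ≈ 18.708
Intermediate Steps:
b = -17/60444 (b = (-17*18)/((-1656*(-657))) = -306/1087992 = -306*1/1087992 = -17/60444 ≈ -0.00028125)
√(-35*(-4 - 6) + b) = √(-35*(-4 - 6) - 17/60444) = √(-35*(-10) - 17/60444) = √(350 - 17/60444) = √(21155383/60444) = √35519888057/10074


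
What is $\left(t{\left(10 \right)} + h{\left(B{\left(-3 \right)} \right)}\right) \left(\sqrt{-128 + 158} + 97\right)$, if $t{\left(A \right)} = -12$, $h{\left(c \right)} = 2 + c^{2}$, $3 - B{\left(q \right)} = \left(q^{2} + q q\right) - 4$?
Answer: $10767 + 111 \sqrt{30} \approx 11375.0$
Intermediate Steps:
$B{\left(q \right)} = 7 - 2 q^{2}$ ($B{\left(q \right)} = 3 - \left(\left(q^{2} + q q\right) - 4\right) = 3 - \left(\left(q^{2} + q^{2}\right) - 4\right) = 3 - \left(2 q^{2} - 4\right) = 3 - \left(-4 + 2 q^{2}\right) = 7 - 2 q^{2}$)
$\left(t{\left(10 \right)} + h{\left(B{\left(-3 \right)} \right)}\right) \left(\sqrt{-128 + 158} + 97\right) = \left(-12 + \left(2 + \left(7 - 2 \left(-3\right)^{2}\right)^{2}\right)\right) \left(\sqrt{-128 + 158} + 97\right) = \left(-12 + \left(2 + \left(7 - 18\right)^{2}\right)\right) \left(\sqrt{30} + 97\right) = \left(-12 + \left(2 + \left(7 - 18\right)^{2}\right)\right) \left(97 + \sqrt{30}\right) = \left(-12 + \left(2 + \left(-11\right)^{2}\right)\right) \left(97 + \sqrt{30}\right) = \left(-12 + \left(2 + 121\right)\right) \left(97 + \sqrt{30}\right) = \left(-12 + 123\right) \left(97 + \sqrt{30}\right) = 111 \left(97 + \sqrt{30}\right) = 10767 + 111 \sqrt{30}$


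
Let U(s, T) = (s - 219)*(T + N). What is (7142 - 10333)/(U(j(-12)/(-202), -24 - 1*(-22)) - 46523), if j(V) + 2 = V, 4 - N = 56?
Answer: 322291/3504775 ≈ 0.091958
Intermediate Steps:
N = -52 (N = 4 - 1*56 = 4 - 56 = -52)
j(V) = -2 + V
U(s, T) = (-219 + s)*(-52 + T) (U(s, T) = (s - 219)*(T - 52) = (-219 + s)*(-52 + T))
(7142 - 10333)/(U(j(-12)/(-202), -24 - 1*(-22)) - 46523) = (7142 - 10333)/((11388 - 219*(-24 - 1*(-22)) - 52*(-2 - 12)/(-202) + (-24 - 1*(-22))*((-2 - 12)/(-202))) - 46523) = -3191/((11388 - 219*(-24 + 22) - (-728)*(-1)/202 + (-24 + 22)*(-14*(-1/202))) - 46523) = -3191/((11388 - 219*(-2) - 52*7/101 - 2*7/101) - 46523) = -3191/((11388 + 438 - 364/101 - 14/101) - 46523) = -3191/(1194048/101 - 46523) = -3191/(-3504775/101) = -3191*(-101/3504775) = 322291/3504775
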